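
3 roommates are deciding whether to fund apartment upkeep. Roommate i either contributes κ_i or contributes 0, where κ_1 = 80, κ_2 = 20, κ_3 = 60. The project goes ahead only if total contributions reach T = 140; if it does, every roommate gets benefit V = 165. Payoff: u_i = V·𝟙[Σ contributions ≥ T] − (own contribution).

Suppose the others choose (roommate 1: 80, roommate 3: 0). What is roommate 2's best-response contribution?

0

Others' total = 80. Even contributing 20 gives 100 < 140: no benefit either way.
Best response: 0.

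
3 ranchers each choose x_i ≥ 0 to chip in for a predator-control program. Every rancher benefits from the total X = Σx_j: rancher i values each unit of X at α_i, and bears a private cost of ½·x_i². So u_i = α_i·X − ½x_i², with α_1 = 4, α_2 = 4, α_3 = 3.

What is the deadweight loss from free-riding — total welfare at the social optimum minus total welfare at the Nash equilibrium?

81

Rancher i's FOC: ∂u_i/∂x_i = α_i − x_i = 0, so x_i* = α_i.
NE contributions = (4, 4, 3); X = 11.
W^NE = (Σα)·X − ½Σα_i² = 11² − ½·41 = 100.5.
Planner sets x_i = Σα_j = 11 for every i, so X^SO = 3·11 = 33.
W^SO = (Σα)·X^SO − ½·3·(Σα)² = (3/2)·11² = 181.5.
Deadweight loss = W^SO − W^NE = 81.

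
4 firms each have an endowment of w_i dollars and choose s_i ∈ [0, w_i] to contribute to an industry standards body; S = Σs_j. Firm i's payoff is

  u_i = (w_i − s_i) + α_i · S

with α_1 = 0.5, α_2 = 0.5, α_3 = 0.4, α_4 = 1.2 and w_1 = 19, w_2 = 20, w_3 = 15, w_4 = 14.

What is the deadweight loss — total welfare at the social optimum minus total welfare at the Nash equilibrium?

86.4

∂u_i/∂s_i = α_i − 1, so firm i contributes w_i if α_i > 1, else 0.
α_i > 1 for i ∈ {4}; NE contributions (0, 0, 0, 14), S = 14.
W^NE = Σw_i − S^NE + (Σα_i)·S^NE = 68 + 1.6·14 = 90.4.
Planner: ∂(Σu_j)/∂s_i = Σα_j − 1 = 1.6 > 0, so everyone contributes w_i; S^SO = 68, W^SO = 68 + 1.6·68 = 176.8.
Deadweight loss = 86.4.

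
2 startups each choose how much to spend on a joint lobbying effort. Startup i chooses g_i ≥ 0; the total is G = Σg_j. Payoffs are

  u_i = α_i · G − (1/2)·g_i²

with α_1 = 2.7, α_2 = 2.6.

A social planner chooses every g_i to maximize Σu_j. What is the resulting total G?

10.6

Planner FOC: ∂(Σu_j)/∂g_i = (Σα_j) − g_i = 0, so g_i^SO = Σα_j = 5.3 for every i; G^SO = 10.6.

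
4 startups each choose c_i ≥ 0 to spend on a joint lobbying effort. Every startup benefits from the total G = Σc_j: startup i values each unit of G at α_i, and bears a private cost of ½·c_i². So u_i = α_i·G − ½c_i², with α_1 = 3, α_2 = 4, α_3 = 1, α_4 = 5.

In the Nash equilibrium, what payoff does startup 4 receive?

Startup i's FOC: ∂u_i/∂c_i = α_i − c_i = 0, so c_i* = α_i.
NE contributions = (3, 4, 1, 5); G = 13.
u_4 = α_4·G − ½·(c_4)² = 5·13 − ½·5² = 52.5.

52.5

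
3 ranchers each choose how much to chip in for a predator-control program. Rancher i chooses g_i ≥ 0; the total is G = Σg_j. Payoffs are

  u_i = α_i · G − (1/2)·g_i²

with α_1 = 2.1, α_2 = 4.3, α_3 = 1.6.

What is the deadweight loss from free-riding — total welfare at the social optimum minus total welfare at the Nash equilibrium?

44.73

Rancher i's FOC: ∂u_i/∂g_i = α_i − g_i = 0, so g_i* = α_i.
NE contributions = (2.1, 4.3, 1.6); G = 8.
W^NE = (Σα)·G − ½Σα_i² = 8² − ½·25.46 = 51.27.
Planner sets g_i = Σα_j = 8 for every i, so G^SO = 3·8 = 24.
W^SO = (Σα)·G^SO − ½·3·(Σα)² = (3/2)·8² = 96.
Deadweight loss = W^SO − W^NE = 44.73.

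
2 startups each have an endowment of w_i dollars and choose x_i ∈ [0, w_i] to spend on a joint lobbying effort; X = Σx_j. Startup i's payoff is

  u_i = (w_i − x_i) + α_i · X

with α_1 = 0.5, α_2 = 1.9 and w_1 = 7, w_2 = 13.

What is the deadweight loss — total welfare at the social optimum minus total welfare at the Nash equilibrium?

9.8

∂u_i/∂x_i = α_i − 1, so startup i contributes w_i if α_i > 1, else 0.
α_i > 1 for i ∈ {2}; NE contributions (0, 13), X = 13.
W^NE = Σw_i − X^NE + (Σα_i)·X^NE = 20 + 1.4·13 = 38.2.
Planner: ∂(Σu_j)/∂x_i = Σα_j − 1 = 1.4 > 0, so everyone contributes w_i; X^SO = 20, W^SO = 20 + 1.4·20 = 48.
Deadweight loss = 9.8.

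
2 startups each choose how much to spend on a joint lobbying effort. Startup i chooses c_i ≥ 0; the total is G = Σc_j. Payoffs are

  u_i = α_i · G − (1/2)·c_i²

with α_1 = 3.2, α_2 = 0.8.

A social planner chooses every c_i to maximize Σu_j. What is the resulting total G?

Planner FOC: ∂(Σu_j)/∂c_i = (Σα_j) − c_i = 0, so c_i^SO = Σα_j = 4 for every i; G^SO = 8.

8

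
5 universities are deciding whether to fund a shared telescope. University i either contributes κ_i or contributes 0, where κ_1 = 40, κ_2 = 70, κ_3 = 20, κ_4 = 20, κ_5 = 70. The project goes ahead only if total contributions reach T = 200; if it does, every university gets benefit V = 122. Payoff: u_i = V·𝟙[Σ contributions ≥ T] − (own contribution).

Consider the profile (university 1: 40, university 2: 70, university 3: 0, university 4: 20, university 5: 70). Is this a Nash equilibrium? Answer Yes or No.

Total = 200 ≥ 200: provided.
University 1 (pledges 40, payoff 82): dropping to 0 → total 160, payoff 0. No gain.
University 2 (pledges 70, payoff 52): dropping to 0 → total 130, payoff 0. No gain.
University 3 (pledges 0, payoff 122): pledging 20 → total 220, payoff 102. No gain.
University 4 (pledges 20, payoff 102): dropping to 0 → total 180, payoff 0. No gain.
University 5 (pledges 70, payoff 52): dropping to 0 → total 130, payoff 0. No gain.

Yes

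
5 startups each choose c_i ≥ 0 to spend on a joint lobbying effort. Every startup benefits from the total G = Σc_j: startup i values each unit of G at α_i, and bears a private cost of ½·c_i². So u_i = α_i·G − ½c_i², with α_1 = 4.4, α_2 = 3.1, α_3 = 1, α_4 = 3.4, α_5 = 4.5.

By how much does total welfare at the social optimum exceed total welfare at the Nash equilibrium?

Startup i's FOC: ∂u_i/∂c_i = α_i − c_i = 0, so c_i* = α_i.
NE contributions = (4.4, 3.1, 1, 3.4, 4.5); G = 16.4.
W^NE = (Σα)·G − ½Σα_i² = 16.4² − ½·61.78 = 238.07.
Planner sets c_i = Σα_j = 16.4 for every i, so G^SO = 5·16.4 = 82.
W^SO = (Σα)·G^SO − ½·5·(Σα)² = (5/2)·16.4² = 672.4.
Deadweight loss = W^SO − W^NE = 434.33.

434.33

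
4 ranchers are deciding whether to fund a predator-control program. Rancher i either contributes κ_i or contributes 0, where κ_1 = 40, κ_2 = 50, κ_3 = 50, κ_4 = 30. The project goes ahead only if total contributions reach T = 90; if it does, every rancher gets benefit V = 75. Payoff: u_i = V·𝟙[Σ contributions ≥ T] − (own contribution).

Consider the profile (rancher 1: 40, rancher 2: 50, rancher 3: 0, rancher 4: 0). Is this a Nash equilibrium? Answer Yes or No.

Yes

Total = 90 ≥ 90: provided.
Rancher 1 (pledges 40, payoff 35): dropping to 0 → total 50, payoff 0. No gain.
Rancher 2 (pledges 50, payoff 25): dropping to 0 → total 40, payoff 0. No gain.
Rancher 3 (pledges 0, payoff 75): pledging 50 → total 140, payoff 25. No gain.
Rancher 4 (pledges 0, payoff 75): pledging 30 → total 120, payoff 45. No gain.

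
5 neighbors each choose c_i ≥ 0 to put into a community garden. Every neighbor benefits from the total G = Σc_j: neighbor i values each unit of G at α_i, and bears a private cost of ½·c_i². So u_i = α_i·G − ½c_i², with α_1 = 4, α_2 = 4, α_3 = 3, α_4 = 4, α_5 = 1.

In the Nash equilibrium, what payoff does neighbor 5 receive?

Neighbor i's FOC: ∂u_i/∂c_i = α_i − c_i = 0, so c_i* = α_i.
NE contributions = (4, 4, 3, 4, 1); G = 16.
u_5 = α_5·G − ½·(c_5)² = 1·16 − ½·1² = 15.5.

15.5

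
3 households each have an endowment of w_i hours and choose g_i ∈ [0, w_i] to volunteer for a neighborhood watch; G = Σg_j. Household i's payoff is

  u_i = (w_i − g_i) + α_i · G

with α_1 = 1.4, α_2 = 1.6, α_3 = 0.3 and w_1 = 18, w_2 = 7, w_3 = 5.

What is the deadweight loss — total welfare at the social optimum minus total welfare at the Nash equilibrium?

∂u_i/∂g_i = α_i − 1, so household i contributes w_i if α_i > 1, else 0.
α_i > 1 for i ∈ {1, 2}; NE contributions (18, 7, 0), G = 25.
W^NE = Σw_i − G^NE + (Σα_i)·G^NE = 30 + 2.3·25 = 87.5.
Planner: ∂(Σu_j)/∂g_i = Σα_j − 1 = 2.3 > 0, so everyone contributes w_i; G^SO = 30, W^SO = 30 + 2.3·30 = 99.
Deadweight loss = 11.5.

11.5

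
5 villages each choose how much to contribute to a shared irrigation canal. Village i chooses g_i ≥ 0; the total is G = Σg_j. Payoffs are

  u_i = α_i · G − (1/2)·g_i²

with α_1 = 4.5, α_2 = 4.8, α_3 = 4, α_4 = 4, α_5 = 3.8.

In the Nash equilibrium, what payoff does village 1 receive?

84.825

Village i's FOC: ∂u_i/∂g_i = α_i − g_i = 0, so g_i* = α_i.
NE contributions = (4.5, 4.8, 4, 4, 3.8); G = 21.1.
u_1 = α_1·G − ½·(g_1)² = 4.5·21.1 − ½·4.5² = 84.825.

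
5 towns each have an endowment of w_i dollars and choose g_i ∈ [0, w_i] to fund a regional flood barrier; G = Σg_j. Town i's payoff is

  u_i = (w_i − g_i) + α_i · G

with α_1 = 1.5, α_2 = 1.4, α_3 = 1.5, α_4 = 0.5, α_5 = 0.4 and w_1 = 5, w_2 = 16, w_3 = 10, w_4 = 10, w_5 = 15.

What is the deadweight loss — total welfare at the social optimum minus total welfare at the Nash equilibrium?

107.5

∂u_i/∂g_i = α_i − 1, so town i contributes w_i if α_i > 1, else 0.
α_i > 1 for i ∈ {1, 2, 3}; NE contributions (5, 16, 10, 0, 0), G = 31.
W^NE = Σw_i − G^NE + (Σα_i)·G^NE = 56 + 4.3·31 = 189.3.
Planner: ∂(Σu_j)/∂g_i = Σα_j − 1 = 4.3 > 0, so everyone contributes w_i; G^SO = 56, W^SO = 56 + 4.3·56 = 296.8.
Deadweight loss = 107.5.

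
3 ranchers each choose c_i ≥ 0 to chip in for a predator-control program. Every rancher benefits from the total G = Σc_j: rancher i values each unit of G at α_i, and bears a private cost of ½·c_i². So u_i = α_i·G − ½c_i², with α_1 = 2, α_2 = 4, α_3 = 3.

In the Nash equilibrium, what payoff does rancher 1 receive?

Rancher i's FOC: ∂u_i/∂c_i = α_i − c_i = 0, so c_i* = α_i.
NE contributions = (2, 4, 3); G = 9.
u_1 = α_1·G − ½·(c_1)² = 2·9 − ½·2² = 16.

16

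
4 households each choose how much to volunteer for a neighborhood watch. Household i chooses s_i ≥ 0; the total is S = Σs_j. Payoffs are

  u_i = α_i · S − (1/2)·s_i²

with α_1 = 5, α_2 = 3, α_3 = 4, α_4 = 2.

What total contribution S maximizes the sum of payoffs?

Planner FOC: ∂(Σu_j)/∂s_i = (Σα_j) − s_i = 0, so s_i^SO = Σα_j = 14 for every i; S^SO = 56.

56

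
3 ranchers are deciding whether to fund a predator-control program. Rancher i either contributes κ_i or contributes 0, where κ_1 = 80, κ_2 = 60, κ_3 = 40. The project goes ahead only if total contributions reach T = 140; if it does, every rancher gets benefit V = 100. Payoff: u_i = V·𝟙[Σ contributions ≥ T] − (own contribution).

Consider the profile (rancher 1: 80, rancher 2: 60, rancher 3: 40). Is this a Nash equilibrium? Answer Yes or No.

Total = 180 ≥ 140: provided.
Rancher 1 (pledges 80, payoff 20): dropping to 0 → total 100, payoff 0. No gain.
Rancher 2 (pledges 60, payoff 40): dropping to 0 → total 120, payoff 0. No gain.
Rancher 3 (pledges 40, payoff 60): dropping to 0 → total 140, payoff 100. Profitable deviation.

No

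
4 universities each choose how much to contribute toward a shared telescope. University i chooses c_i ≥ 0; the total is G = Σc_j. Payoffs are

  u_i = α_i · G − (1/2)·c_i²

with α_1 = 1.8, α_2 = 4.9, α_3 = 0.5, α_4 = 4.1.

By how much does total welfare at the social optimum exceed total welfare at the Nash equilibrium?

149.845

University i's FOC: ∂u_i/∂c_i = α_i − c_i = 0, so c_i* = α_i.
NE contributions = (1.8, 4.9, 0.5, 4.1); G = 11.3.
W^NE = (Σα)·G − ½Σα_i² = 11.3² − ½·44.31 = 105.535.
Planner sets c_i = Σα_j = 11.3 for every i, so G^SO = 4·11.3 = 45.2.
W^SO = (Σα)·G^SO − ½·4·(Σα)² = (4/2)·11.3² = 255.38.
Deadweight loss = W^SO − W^NE = 149.845.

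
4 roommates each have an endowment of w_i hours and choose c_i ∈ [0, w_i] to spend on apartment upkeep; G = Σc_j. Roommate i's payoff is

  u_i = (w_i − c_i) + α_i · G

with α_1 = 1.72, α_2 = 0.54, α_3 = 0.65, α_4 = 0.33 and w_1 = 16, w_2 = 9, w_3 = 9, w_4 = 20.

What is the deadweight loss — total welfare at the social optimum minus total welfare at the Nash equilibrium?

85.12

∂u_i/∂c_i = α_i − 1, so roommate i contributes w_i if α_i > 1, else 0.
α_i > 1 for i ∈ {1}; NE contributions (16, 0, 0, 0), G = 16.
W^NE = Σw_i − G^NE + (Σα_i)·G^NE = 54 + 2.24·16 = 89.84.
Planner: ∂(Σu_j)/∂c_i = Σα_j − 1 = 2.24 > 0, so everyone contributes w_i; G^SO = 54, W^SO = 54 + 2.24·54 = 174.96.
Deadweight loss = 85.12.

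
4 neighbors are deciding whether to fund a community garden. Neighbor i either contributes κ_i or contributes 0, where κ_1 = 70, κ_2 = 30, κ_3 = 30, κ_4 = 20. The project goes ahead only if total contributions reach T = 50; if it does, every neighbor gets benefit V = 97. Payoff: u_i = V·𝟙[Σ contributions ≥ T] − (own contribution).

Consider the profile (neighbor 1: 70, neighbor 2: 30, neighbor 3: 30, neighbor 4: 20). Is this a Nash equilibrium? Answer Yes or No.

Total = 150 ≥ 50: provided.
Neighbor 1 (pledges 70, payoff 27): dropping to 0 → total 80, payoff 97. Profitable deviation.

No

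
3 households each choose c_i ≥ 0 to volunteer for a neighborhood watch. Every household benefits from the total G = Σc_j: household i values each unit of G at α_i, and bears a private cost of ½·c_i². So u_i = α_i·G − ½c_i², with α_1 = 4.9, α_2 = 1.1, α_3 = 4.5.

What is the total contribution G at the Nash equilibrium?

10.5

Household i's FOC: ∂u_i/∂c_i = α_i − c_i = 0, so c_i* = α_i.
NE contributions = (4.9, 1.1, 4.5); G = 10.5.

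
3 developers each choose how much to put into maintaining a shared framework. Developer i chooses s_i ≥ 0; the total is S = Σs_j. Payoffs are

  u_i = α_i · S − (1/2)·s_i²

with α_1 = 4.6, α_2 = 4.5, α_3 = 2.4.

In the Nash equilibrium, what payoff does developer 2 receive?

Developer i's FOC: ∂u_i/∂s_i = α_i − s_i = 0, so s_i* = α_i.
NE contributions = (4.6, 4.5, 2.4); S = 11.5.
u_2 = α_2·S − ½·(s_2)² = 4.5·11.5 − ½·4.5² = 41.625.

41.625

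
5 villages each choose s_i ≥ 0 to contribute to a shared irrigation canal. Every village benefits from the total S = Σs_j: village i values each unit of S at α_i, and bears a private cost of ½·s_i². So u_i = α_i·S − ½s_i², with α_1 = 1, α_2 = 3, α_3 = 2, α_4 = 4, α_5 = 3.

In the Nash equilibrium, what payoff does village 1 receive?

12.5

Village i's FOC: ∂u_i/∂s_i = α_i − s_i = 0, so s_i* = α_i.
NE contributions = (1, 3, 2, 4, 3); S = 13.
u_1 = α_1·S − ½·(s_1)² = 1·13 − ½·1² = 12.5.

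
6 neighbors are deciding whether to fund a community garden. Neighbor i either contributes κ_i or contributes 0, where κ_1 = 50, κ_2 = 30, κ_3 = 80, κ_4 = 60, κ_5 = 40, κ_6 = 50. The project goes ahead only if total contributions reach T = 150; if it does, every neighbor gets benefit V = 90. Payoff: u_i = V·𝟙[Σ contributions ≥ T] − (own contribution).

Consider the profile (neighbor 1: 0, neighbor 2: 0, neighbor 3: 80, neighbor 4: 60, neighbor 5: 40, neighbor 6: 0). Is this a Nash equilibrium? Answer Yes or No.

Total = 180 ≥ 150: provided.
Neighbor 1 (pledges 0, payoff 90): pledging 50 → total 230, payoff 40. No gain.
Neighbor 2 (pledges 0, payoff 90): pledging 30 → total 210, payoff 60. No gain.
Neighbor 3 (pledges 80, payoff 10): dropping to 0 → total 100, payoff 0. No gain.
Neighbor 4 (pledges 60, payoff 30): dropping to 0 → total 120, payoff 0. No gain.
Neighbor 5 (pledges 40, payoff 50): dropping to 0 → total 140, payoff 0. No gain.
Neighbor 6 (pledges 0, payoff 90): pledging 50 → total 230, payoff 40. No gain.

Yes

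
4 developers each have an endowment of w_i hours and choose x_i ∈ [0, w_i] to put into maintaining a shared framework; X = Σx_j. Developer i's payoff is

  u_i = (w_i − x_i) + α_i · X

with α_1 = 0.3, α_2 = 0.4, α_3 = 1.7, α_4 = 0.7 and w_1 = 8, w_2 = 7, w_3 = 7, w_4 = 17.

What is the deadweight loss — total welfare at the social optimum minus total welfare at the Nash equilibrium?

∂u_i/∂x_i = α_i − 1, so developer i contributes w_i if α_i > 1, else 0.
α_i > 1 for i ∈ {3}; NE contributions (0, 0, 7, 0), X = 7.
W^NE = Σw_i − X^NE + (Σα_i)·X^NE = 39 + 2.1·7 = 53.7.
Planner: ∂(Σu_j)/∂x_i = Σα_j − 1 = 2.1 > 0, so everyone contributes w_i; X^SO = 39, W^SO = 39 + 2.1·39 = 120.9.
Deadweight loss = 67.2.

67.2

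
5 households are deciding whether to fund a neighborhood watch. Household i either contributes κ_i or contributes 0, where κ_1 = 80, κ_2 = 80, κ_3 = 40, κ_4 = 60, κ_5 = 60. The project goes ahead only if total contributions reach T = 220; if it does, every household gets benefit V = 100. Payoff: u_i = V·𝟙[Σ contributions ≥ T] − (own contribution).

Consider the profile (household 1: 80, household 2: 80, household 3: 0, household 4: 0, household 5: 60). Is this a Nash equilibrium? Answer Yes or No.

Total = 220 ≥ 220: provided.
Household 1 (pledges 80, payoff 20): dropping to 0 → total 140, payoff 0. No gain.
Household 2 (pledges 80, payoff 20): dropping to 0 → total 140, payoff 0. No gain.
Household 3 (pledges 0, payoff 100): pledging 40 → total 260, payoff 60. No gain.
Household 4 (pledges 0, payoff 100): pledging 60 → total 280, payoff 40. No gain.
Household 5 (pledges 60, payoff 40): dropping to 0 → total 160, payoff 0. No gain.

Yes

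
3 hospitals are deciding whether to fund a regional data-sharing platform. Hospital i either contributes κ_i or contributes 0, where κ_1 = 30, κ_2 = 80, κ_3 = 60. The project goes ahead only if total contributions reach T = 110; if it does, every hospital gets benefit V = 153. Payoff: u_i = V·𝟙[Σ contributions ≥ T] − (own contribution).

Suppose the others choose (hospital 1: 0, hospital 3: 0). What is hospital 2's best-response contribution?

Others' total = 0. Even contributing 80 gives 80 < 110: no benefit either way.
Best response: 0.

0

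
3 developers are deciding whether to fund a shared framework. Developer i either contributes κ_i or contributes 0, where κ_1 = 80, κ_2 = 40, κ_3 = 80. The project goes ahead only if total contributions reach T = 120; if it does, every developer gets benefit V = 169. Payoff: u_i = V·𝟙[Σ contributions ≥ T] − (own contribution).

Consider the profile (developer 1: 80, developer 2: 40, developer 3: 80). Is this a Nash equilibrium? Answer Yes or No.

No

Total = 200 ≥ 120: provided.
Developer 1 (pledges 80, payoff 89): dropping to 0 → total 120, payoff 169. Profitable deviation.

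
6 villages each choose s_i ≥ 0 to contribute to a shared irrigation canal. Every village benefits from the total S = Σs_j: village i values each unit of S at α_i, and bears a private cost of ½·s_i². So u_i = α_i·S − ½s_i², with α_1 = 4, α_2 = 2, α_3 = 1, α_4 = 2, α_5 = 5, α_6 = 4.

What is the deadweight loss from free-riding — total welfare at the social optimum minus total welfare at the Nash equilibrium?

Village i's FOC: ∂u_i/∂s_i = α_i − s_i = 0, so s_i* = α_i.
NE contributions = (4, 2, 1, 2, 5, 4); S = 18.
W^NE = (Σα)·S − ½Σα_i² = 18² − ½·66 = 291.
Planner sets s_i = Σα_j = 18 for every i, so S^SO = 6·18 = 108.
W^SO = (Σα)·S^SO − ½·6·(Σα)² = (6/2)·18² = 972.
Deadweight loss = W^SO − W^NE = 681.

681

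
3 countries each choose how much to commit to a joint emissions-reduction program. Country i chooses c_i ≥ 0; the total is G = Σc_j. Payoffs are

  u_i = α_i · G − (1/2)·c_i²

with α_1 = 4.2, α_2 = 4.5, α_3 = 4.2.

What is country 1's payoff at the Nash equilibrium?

45.36

Country i's FOC: ∂u_i/∂c_i = α_i − c_i = 0, so c_i* = α_i.
NE contributions = (4.2, 4.5, 4.2); G = 12.9.
u_1 = α_1·G − ½·(c_1)² = 4.2·12.9 − ½·4.2² = 45.36.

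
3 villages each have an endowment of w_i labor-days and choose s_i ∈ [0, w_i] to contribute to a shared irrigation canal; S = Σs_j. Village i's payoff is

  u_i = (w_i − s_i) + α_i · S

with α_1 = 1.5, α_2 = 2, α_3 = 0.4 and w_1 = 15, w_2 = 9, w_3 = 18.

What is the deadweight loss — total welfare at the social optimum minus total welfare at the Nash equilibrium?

52.2

∂u_i/∂s_i = α_i − 1, so village i contributes w_i if α_i > 1, else 0.
α_i > 1 for i ∈ {1, 2}; NE contributions (15, 9, 0), S = 24.
W^NE = Σw_i − S^NE + (Σα_i)·S^NE = 42 + 2.9·24 = 111.6.
Planner: ∂(Σu_j)/∂s_i = Σα_j − 1 = 2.9 > 0, so everyone contributes w_i; S^SO = 42, W^SO = 42 + 2.9·42 = 163.8.
Deadweight loss = 52.2.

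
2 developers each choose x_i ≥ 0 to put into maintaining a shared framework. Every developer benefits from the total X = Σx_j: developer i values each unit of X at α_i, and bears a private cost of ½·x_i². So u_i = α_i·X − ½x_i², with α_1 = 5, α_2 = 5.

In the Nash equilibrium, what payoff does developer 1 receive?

Developer i's FOC: ∂u_i/∂x_i = α_i − x_i = 0, so x_i* = α_i.
NE contributions = (5, 5); X = 10.
u_1 = α_1·X − ½·(x_1)² = 5·10 − ½·5² = 37.5.

37.5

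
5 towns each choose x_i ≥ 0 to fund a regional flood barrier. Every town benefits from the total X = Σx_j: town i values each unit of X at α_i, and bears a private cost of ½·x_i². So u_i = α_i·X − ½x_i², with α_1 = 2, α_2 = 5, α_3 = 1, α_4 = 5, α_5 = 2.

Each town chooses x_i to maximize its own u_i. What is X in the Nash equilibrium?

Town i's FOC: ∂u_i/∂x_i = α_i − x_i = 0, so x_i* = α_i.
NE contributions = (2, 5, 1, 5, 2); X = 15.

15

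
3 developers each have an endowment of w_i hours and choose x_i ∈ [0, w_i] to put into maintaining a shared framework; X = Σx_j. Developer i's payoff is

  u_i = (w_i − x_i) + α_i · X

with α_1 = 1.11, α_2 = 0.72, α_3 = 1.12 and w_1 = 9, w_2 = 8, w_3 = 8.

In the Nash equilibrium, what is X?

∂u_i/∂x_i = α_i − 1, so developer i contributes w_i if α_i > 1, else 0.
α_i > 1 for i ∈ {1, 3}; NE contributions (9, 0, 8), X = 17.

17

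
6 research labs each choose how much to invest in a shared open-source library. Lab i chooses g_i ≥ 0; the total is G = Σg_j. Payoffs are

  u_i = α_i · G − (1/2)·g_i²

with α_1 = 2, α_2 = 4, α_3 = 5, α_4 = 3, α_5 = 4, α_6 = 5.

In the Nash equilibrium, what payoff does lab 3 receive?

Lab i's FOC: ∂u_i/∂g_i = α_i − g_i = 0, so g_i* = α_i.
NE contributions = (2, 4, 5, 3, 4, 5); G = 23.
u_3 = α_3·G − ½·(g_3)² = 5·23 − ½·5² = 102.5.

102.5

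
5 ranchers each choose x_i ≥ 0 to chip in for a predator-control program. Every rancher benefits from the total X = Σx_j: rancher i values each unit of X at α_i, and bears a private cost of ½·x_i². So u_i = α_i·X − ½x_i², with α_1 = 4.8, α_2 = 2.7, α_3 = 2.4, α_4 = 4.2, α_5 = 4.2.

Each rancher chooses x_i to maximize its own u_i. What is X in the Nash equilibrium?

Rancher i's FOC: ∂u_i/∂x_i = α_i − x_i = 0, so x_i* = α_i.
NE contributions = (4.8, 2.7, 2.4, 4.2, 4.2); X = 18.3.

18.3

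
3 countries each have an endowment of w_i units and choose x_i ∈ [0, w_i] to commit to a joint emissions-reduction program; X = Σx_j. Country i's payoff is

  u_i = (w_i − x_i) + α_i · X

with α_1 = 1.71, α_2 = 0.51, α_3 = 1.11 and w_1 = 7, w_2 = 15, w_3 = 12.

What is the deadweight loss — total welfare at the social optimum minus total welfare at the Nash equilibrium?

∂u_i/∂x_i = α_i − 1, so country i contributes w_i if α_i > 1, else 0.
α_i > 1 for i ∈ {1, 3}; NE contributions (7, 0, 12), X = 19.
W^NE = Σw_i − X^NE + (Σα_i)·X^NE = 34 + 2.33·19 = 78.27.
Planner: ∂(Σu_j)/∂x_i = Σα_j − 1 = 2.33 > 0, so everyone contributes w_i; X^SO = 34, W^SO = 34 + 2.33·34 = 113.22.
Deadweight loss = 34.95.

34.95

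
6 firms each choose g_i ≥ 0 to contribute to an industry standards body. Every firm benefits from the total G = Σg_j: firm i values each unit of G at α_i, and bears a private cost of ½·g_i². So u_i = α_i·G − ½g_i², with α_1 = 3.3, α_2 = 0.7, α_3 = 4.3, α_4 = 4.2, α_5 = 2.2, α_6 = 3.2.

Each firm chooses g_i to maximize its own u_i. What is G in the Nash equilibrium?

Firm i's FOC: ∂u_i/∂g_i = α_i − g_i = 0, so g_i* = α_i.
NE contributions = (3.3, 0.7, 4.3, 4.2, 2.2, 3.2); G = 17.9.

17.9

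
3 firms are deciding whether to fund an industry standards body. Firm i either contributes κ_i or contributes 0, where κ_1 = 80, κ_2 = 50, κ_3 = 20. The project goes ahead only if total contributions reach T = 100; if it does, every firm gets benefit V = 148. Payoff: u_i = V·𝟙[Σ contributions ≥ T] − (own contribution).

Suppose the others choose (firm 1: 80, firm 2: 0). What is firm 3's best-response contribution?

20

Others' total = 80. Contributing 20 brings total to 100 ≥ 100: gain V − κ_3 = 128.
Best response: 20.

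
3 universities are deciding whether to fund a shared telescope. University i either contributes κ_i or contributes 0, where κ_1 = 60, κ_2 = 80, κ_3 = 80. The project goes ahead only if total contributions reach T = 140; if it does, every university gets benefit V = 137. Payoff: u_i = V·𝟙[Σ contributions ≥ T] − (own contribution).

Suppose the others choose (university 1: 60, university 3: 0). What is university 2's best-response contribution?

80

Others' total = 60. Contributing 80 brings total to 140 ≥ 140: gain V − κ_2 = 57.
Best response: 80.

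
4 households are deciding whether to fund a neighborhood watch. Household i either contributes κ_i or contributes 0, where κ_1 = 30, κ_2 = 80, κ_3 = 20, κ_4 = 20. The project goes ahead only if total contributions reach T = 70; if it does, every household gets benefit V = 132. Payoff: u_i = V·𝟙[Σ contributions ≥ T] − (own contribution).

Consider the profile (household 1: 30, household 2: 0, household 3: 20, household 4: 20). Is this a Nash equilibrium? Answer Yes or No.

Total = 70 ≥ 70: provided.
Household 1 (pledges 30, payoff 102): dropping to 0 → total 40, payoff 0. No gain.
Household 2 (pledges 0, payoff 132): pledging 80 → total 150, payoff 52. No gain.
Household 3 (pledges 20, payoff 112): dropping to 0 → total 50, payoff 0. No gain.
Household 4 (pledges 20, payoff 112): dropping to 0 → total 50, payoff 0. No gain.

Yes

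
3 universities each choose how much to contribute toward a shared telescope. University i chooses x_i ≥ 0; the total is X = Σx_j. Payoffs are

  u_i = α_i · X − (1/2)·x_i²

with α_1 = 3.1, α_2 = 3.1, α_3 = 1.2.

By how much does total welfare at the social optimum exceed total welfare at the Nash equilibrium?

University i's FOC: ∂u_i/∂x_i = α_i − x_i = 0, so x_i* = α_i.
NE contributions = (3.1, 3.1, 1.2); X = 7.4.
W^NE = (Σα)·X − ½Σα_i² = 7.4² − ½·20.66 = 44.43.
Planner sets x_i = Σα_j = 7.4 for every i, so X^SO = 3·7.4 = 22.2.
W^SO = (Σα)·X^SO − ½·3·(Σα)² = (3/2)·7.4² = 82.14.
Deadweight loss = W^SO − W^NE = 37.71.

37.71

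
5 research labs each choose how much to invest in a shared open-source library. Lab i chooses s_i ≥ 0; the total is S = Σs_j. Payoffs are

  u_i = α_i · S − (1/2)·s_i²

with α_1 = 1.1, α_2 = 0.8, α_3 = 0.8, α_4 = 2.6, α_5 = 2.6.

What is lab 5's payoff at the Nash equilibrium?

Lab i's FOC: ∂u_i/∂s_i = α_i − s_i = 0, so s_i* = α_i.
NE contributions = (1.1, 0.8, 0.8, 2.6, 2.6); S = 7.9.
u_5 = α_5·S − ½·(s_5)² = 2.6·7.9 − ½·2.6² = 17.16.

17.16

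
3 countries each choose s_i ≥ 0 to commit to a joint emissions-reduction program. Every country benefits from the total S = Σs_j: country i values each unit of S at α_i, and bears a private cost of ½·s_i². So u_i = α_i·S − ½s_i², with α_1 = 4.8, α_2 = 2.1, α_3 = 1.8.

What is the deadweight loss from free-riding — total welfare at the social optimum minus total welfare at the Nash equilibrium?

Country i's FOC: ∂u_i/∂s_i = α_i − s_i = 0, so s_i* = α_i.
NE contributions = (4.8, 2.1, 1.8); S = 8.7.
W^NE = (Σα)·S − ½Σα_i² = 8.7² − ½·30.69 = 60.345.
Planner sets s_i = Σα_j = 8.7 for every i, so S^SO = 3·8.7 = 26.1.
W^SO = (Σα)·S^SO − ½·3·(Σα)² = (3/2)·8.7² = 113.535.
Deadweight loss = W^SO − W^NE = 53.19.

53.19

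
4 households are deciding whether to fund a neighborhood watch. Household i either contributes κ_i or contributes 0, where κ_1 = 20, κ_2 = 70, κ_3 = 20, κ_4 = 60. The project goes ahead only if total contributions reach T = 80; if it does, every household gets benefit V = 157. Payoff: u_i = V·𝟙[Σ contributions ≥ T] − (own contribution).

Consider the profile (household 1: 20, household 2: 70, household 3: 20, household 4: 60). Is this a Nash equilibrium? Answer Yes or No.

No

Total = 170 ≥ 80: provided.
Household 1 (pledges 20, payoff 137): dropping to 0 → total 150, payoff 157. Profitable deviation.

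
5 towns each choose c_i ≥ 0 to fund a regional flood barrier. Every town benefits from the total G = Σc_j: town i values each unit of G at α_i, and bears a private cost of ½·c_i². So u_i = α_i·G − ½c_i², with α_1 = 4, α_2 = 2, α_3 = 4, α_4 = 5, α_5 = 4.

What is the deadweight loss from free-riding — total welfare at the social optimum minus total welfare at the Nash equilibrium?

580

Town i's FOC: ∂u_i/∂c_i = α_i − c_i = 0, so c_i* = α_i.
NE contributions = (4, 2, 4, 5, 4); G = 19.
W^NE = (Σα)·G − ½Σα_i² = 19² − ½·77 = 322.5.
Planner sets c_i = Σα_j = 19 for every i, so G^SO = 5·19 = 95.
W^SO = (Σα)·G^SO − ½·5·(Σα)² = (5/2)·19² = 902.5.
Deadweight loss = W^SO − W^NE = 580.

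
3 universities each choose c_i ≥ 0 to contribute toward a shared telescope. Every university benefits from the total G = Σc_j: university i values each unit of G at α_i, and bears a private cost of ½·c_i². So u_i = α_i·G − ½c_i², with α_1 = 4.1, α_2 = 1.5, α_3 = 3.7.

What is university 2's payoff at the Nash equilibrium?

12.825

University i's FOC: ∂u_i/∂c_i = α_i − c_i = 0, so c_i* = α_i.
NE contributions = (4.1, 1.5, 3.7); G = 9.3.
u_2 = α_2·G − ½·(c_2)² = 1.5·9.3 − ½·1.5² = 12.825.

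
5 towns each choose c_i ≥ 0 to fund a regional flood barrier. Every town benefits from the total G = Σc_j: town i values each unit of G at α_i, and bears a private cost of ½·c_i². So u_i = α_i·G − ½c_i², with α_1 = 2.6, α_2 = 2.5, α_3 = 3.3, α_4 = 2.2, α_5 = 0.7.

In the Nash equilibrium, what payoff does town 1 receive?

Town i's FOC: ∂u_i/∂c_i = α_i − c_i = 0, so c_i* = α_i.
NE contributions = (2.6, 2.5, 3.3, 2.2, 0.7); G = 11.3.
u_1 = α_1·G − ½·(c_1)² = 2.6·11.3 − ½·2.6² = 26.

26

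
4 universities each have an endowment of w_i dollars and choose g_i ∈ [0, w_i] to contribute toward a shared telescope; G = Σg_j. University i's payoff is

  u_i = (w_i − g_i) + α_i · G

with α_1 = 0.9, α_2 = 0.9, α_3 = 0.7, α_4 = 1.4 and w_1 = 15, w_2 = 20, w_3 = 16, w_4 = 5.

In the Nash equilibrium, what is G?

∂u_i/∂g_i = α_i − 1, so university i contributes w_i if α_i > 1, else 0.
α_i > 1 for i ∈ {4}; NE contributions (0, 0, 0, 5), G = 5.

5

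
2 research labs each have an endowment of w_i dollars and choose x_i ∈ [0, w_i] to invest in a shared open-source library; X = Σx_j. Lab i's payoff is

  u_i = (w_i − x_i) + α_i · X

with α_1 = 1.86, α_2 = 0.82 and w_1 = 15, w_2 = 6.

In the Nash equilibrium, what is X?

∂u_i/∂x_i = α_i − 1, so lab i contributes w_i if α_i > 1, else 0.
α_i > 1 for i ∈ {1}; NE contributions (15, 0), X = 15.

15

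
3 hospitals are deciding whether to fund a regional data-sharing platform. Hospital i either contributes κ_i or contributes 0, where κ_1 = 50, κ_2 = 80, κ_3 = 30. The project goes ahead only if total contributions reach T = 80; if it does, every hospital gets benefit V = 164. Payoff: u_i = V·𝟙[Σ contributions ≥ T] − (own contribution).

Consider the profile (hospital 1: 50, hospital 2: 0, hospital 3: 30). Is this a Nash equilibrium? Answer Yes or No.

Yes

Total = 80 ≥ 80: provided.
Hospital 1 (pledges 50, payoff 114): dropping to 0 → total 30, payoff 0. No gain.
Hospital 2 (pledges 0, payoff 164): pledging 80 → total 160, payoff 84. No gain.
Hospital 3 (pledges 30, payoff 134): dropping to 0 → total 50, payoff 0. No gain.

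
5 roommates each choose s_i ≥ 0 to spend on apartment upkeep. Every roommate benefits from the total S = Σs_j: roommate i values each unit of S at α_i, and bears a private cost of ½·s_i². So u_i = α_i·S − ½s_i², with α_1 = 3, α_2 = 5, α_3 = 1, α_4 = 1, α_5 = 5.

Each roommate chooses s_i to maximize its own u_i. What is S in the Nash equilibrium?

Roommate i's FOC: ∂u_i/∂s_i = α_i − s_i = 0, so s_i* = α_i.
NE contributions = (3, 5, 1, 1, 5); S = 15.

15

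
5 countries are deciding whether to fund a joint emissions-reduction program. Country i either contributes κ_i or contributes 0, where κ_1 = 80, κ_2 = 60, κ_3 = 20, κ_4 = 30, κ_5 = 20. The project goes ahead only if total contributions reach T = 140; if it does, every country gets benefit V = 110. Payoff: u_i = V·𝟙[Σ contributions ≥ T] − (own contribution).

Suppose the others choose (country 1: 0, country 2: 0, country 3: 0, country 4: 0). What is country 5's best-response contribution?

Others' total = 0. Even contributing 20 gives 20 < 140: no benefit either way.
Best response: 0.

0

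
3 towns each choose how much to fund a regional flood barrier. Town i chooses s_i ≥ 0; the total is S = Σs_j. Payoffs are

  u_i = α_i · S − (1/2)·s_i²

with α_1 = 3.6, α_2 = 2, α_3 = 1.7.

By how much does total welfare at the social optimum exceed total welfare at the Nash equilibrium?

Town i's FOC: ∂u_i/∂s_i = α_i − s_i = 0, so s_i* = α_i.
NE contributions = (3.6, 2, 1.7); S = 7.3.
W^NE = (Σα)·S − ½Σα_i² = 7.3² − ½·19.85 = 43.365.
Planner sets s_i = Σα_j = 7.3 for every i, so S^SO = 3·7.3 = 21.9.
W^SO = (Σα)·S^SO − ½·3·(Σα)² = (3/2)·7.3² = 79.935.
Deadweight loss = W^SO − W^NE = 36.57.

36.57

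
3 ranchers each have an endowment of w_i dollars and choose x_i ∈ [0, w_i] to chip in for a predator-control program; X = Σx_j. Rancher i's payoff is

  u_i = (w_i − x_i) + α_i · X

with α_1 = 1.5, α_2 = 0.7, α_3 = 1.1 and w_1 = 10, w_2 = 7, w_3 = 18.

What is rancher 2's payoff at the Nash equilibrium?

26.6

∂u_i/∂x_i = α_i − 1, so rancher i contributes w_i if α_i > 1, else 0.
α_i > 1 for i ∈ {1, 3}; NE contributions (10, 0, 18), X = 28.
u_2 = (7 − 0) + 0.7·28 = 26.6.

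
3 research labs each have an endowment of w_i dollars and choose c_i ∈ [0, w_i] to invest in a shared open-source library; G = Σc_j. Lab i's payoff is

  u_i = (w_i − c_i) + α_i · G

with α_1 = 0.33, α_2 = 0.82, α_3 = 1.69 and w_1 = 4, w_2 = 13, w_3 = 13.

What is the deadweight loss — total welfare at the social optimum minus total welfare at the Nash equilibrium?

∂u_i/∂c_i = α_i − 1, so lab i contributes w_i if α_i > 1, else 0.
α_i > 1 for i ∈ {3}; NE contributions (0, 0, 13), G = 13.
W^NE = Σw_i − G^NE + (Σα_i)·G^NE = 30 + 1.84·13 = 53.92.
Planner: ∂(Σu_j)/∂c_i = Σα_j − 1 = 1.84 > 0, so everyone contributes w_i; G^SO = 30, W^SO = 30 + 1.84·30 = 85.2.
Deadweight loss = 31.28.

31.28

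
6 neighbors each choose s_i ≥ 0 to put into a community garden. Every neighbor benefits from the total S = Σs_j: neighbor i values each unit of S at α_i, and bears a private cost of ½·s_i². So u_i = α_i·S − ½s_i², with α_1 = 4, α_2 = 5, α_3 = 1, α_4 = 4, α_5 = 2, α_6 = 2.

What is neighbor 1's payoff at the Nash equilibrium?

Neighbor i's FOC: ∂u_i/∂s_i = α_i − s_i = 0, so s_i* = α_i.
NE contributions = (4, 5, 1, 4, 2, 2); S = 18.
u_1 = α_1·S − ½·(s_1)² = 4·18 − ½·4² = 64.

64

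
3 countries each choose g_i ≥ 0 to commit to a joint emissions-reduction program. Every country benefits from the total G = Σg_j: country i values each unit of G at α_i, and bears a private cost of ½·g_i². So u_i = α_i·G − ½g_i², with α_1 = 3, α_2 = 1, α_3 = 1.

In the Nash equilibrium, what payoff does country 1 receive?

10.5

Country i's FOC: ∂u_i/∂g_i = α_i − g_i = 0, so g_i* = α_i.
NE contributions = (3, 1, 1); G = 5.
u_1 = α_1·G − ½·(g_1)² = 3·5 − ½·3² = 10.5.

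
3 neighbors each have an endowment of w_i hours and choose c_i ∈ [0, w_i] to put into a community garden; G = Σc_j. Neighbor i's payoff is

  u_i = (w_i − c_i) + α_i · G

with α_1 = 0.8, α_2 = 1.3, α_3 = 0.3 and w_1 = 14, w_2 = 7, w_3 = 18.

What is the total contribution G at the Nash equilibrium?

∂u_i/∂c_i = α_i − 1, so neighbor i contributes w_i if α_i > 1, else 0.
α_i > 1 for i ∈ {2}; NE contributions (0, 7, 0), G = 7.

7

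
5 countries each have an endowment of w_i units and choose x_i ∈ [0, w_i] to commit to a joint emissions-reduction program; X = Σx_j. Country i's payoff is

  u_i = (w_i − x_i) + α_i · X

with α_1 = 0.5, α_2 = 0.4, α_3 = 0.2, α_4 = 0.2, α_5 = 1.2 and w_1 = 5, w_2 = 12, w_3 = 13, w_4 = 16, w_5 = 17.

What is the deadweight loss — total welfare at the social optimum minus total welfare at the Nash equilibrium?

69

∂u_i/∂x_i = α_i − 1, so country i contributes w_i if α_i > 1, else 0.
α_i > 1 for i ∈ {5}; NE contributions (0, 0, 0, 0, 17), X = 17.
W^NE = Σw_i − X^NE + (Σα_i)·X^NE = 63 + 1.5·17 = 88.5.
Planner: ∂(Σu_j)/∂x_i = Σα_j − 1 = 1.5 > 0, so everyone contributes w_i; X^SO = 63, W^SO = 63 + 1.5·63 = 157.5.
Deadweight loss = 69.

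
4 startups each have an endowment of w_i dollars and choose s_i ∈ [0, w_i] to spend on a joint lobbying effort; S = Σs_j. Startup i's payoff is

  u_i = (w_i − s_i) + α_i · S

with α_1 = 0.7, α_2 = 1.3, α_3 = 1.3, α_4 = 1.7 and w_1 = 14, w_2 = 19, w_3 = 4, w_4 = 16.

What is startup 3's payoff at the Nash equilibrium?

50.7

∂u_i/∂s_i = α_i − 1, so startup i contributes w_i if α_i > 1, else 0.
α_i > 1 for i ∈ {2, 3, 4}; NE contributions (0, 19, 4, 16), S = 39.
u_3 = (4 − 4) + 1.3·39 = 50.7.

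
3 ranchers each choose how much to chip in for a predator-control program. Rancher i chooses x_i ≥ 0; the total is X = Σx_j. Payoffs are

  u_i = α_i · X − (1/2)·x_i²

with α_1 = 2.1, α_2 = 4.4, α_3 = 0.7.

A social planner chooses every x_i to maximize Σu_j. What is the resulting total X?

Planner FOC: ∂(Σu_j)/∂x_i = (Σα_j) − x_i = 0, so x_i^SO = Σα_j = 7.2 for every i; X^SO = 21.6.

21.6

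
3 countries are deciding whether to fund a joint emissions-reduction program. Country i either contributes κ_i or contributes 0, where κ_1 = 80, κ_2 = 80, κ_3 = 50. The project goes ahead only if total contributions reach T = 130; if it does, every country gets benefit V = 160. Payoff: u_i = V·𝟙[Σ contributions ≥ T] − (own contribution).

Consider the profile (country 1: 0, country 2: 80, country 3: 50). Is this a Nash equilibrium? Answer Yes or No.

Total = 130 ≥ 130: provided.
Country 1 (pledges 0, payoff 160): pledging 80 → total 210, payoff 80. No gain.
Country 2 (pledges 80, payoff 80): dropping to 0 → total 50, payoff 0. No gain.
Country 3 (pledges 50, payoff 110): dropping to 0 → total 80, payoff 0. No gain.

Yes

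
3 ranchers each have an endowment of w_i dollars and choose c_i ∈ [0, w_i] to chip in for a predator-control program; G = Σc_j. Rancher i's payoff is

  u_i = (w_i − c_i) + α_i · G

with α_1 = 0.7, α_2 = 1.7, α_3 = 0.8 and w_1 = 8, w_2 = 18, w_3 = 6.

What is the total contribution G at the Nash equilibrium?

18

∂u_i/∂c_i = α_i − 1, so rancher i contributes w_i if α_i > 1, else 0.
α_i > 1 for i ∈ {2}; NE contributions (0, 18, 0), G = 18.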